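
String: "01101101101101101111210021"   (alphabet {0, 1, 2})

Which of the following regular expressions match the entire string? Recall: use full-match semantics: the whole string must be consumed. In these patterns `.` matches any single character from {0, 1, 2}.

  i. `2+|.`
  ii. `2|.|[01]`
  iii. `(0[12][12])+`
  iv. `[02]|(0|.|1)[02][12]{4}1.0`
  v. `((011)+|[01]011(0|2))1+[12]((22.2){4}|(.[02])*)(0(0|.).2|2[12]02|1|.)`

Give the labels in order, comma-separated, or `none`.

i → no match
ii → no match
iii → no match
iv → no match
v → match

v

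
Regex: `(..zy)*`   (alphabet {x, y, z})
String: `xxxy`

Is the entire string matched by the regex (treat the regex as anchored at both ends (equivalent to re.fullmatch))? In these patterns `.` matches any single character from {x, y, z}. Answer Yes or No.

No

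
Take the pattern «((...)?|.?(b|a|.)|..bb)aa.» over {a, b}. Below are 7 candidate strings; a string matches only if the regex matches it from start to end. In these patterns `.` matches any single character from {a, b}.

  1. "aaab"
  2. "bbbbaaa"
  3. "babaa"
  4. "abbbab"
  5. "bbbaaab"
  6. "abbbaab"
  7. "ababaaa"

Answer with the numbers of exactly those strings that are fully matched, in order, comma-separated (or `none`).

1, 2, 6

1 → match
2 → match
3 → no match
4 → no match
5 → no match
6 → match
7 → no match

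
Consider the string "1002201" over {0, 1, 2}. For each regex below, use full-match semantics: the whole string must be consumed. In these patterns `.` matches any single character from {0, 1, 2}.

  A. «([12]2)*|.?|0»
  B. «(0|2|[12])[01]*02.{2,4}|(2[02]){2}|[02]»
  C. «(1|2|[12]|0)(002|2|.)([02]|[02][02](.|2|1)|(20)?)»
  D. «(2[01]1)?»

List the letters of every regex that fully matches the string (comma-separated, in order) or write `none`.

B, C

A → no match
B → match
C → match
D → no match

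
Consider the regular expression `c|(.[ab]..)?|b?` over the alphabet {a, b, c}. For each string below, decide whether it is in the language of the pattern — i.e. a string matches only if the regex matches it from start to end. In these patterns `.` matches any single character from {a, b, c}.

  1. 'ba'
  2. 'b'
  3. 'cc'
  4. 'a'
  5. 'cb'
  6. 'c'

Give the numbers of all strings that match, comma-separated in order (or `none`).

1 → no match
2 → match
3 → no match
4 → no match
5 → no match
6 → match

2, 6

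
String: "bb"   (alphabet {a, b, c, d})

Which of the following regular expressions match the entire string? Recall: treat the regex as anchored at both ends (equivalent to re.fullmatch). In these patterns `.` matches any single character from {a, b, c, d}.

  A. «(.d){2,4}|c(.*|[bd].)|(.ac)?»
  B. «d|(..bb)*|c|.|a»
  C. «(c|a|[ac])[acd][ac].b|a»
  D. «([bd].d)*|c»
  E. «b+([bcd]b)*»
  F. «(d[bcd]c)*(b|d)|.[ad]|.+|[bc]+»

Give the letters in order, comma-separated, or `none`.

E, F

A → no match
B → no match
C → no match
D → no match
E → match
F → match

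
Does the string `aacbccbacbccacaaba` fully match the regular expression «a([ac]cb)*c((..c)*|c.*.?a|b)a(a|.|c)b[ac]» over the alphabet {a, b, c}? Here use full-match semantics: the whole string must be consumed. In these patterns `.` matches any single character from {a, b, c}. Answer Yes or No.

Yes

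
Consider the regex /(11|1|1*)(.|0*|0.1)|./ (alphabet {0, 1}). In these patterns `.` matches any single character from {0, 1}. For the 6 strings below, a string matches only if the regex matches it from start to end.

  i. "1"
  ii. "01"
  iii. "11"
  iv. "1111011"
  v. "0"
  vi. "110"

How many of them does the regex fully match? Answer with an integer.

i → match
ii → no match
iii → match
iv → match
v → match
vi → match
Total matched: 5

5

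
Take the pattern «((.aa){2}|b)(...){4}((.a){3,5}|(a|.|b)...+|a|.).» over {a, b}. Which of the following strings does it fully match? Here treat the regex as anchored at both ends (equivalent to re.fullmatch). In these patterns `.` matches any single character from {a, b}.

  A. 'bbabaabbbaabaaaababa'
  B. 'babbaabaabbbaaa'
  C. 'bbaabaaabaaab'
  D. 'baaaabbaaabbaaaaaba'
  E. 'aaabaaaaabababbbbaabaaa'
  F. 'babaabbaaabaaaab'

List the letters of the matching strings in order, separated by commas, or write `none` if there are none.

A, B, D, E

A → match
B → match
C → no match
D → match
E → match
F → no match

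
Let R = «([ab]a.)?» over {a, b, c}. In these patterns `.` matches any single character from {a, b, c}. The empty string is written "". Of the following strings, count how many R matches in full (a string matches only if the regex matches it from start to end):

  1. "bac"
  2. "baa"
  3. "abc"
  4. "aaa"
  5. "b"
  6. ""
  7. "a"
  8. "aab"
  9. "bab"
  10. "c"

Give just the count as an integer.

6

1 → match
2 → match
3 → no match
4 → match
5 → no match
6 → match
7 → no match
8 → match
9 → match
10 → no match
Total matched: 6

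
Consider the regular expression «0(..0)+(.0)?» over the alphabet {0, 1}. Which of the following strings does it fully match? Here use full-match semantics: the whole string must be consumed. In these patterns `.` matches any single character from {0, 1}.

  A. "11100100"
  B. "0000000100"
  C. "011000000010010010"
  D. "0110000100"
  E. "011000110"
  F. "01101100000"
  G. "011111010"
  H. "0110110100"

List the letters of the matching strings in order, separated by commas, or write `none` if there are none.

B, C, D, H

A → no match — must start with "0"
B → match
C → match
D → match
E → no match
F → no match
G → no match
H → match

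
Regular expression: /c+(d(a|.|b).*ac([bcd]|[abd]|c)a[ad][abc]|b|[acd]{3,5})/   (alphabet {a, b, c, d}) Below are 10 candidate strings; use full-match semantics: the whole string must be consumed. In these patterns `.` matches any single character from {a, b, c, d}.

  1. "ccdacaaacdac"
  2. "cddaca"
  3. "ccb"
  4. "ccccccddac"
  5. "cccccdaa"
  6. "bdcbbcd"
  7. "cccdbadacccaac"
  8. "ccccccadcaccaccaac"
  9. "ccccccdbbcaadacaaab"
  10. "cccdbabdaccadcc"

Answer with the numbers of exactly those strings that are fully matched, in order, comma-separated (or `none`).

1 → no match
2 → match
3 → match
4 → match
5 → match
6 → no match — must start with "c"
7 → no match
8 → no match
9 → match
10 → no match

2, 3, 4, 5, 9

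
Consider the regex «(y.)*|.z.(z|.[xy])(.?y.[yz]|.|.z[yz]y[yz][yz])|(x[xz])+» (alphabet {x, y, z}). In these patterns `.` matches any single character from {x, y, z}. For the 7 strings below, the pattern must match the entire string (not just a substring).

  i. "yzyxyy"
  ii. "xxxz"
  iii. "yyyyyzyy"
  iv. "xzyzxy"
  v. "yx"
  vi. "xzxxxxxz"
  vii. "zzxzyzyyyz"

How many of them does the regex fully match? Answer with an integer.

i. "yzyxyy" → match
ii. "xxxz" → match
iii. "yyyyyzyy" → match
iv. "xzyzxy" → match
v. "yx" → match
vi. "xzxxxxxz" → match
vii. "zzxzyzyyyz" → match
Total matched: 7

7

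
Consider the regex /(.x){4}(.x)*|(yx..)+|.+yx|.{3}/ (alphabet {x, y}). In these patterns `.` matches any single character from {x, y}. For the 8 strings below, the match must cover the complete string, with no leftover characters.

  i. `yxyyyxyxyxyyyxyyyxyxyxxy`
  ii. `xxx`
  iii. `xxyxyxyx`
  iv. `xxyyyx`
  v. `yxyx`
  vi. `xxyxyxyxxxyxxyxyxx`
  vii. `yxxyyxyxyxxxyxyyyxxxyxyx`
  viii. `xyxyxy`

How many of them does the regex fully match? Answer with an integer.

i → match
ii → match
iii → match
iv → match
v → match
vi → no match
vii → match
viii → no match
Total matched: 6

6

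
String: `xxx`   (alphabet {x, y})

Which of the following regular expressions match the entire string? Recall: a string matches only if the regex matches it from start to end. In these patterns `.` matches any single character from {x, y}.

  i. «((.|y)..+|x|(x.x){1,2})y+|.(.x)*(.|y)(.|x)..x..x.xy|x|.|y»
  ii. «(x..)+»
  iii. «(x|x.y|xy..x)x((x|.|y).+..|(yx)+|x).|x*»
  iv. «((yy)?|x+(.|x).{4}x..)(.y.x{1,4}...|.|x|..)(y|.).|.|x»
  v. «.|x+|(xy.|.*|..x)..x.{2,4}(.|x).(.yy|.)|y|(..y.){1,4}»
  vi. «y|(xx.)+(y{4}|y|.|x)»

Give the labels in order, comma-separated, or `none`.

ii, iii, iv, v

i → no match
ii → match
iii → match
iv → match
v → match
vi → no match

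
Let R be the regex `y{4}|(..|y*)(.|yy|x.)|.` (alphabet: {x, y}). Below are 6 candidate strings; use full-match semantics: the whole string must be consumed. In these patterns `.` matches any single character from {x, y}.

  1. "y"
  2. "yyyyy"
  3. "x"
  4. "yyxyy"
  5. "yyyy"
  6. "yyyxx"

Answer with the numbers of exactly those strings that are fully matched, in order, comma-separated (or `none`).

1. "y" → match
2. "yyyyy" → match
3. "x" → match
4. "yyxyy" → no match
5. "yyyy" → match
6. "yyyxx" → match

1, 2, 3, 5, 6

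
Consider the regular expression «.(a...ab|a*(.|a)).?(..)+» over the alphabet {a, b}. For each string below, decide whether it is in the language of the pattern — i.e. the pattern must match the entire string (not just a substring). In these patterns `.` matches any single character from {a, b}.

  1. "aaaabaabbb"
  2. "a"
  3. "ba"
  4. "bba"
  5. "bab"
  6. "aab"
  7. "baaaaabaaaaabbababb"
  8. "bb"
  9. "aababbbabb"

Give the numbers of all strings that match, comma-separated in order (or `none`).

1, 7, 9

1. "aaaabaabbb" → match
2. "a" → no match
3. "ba" → no match
4. "bba" → no match
5. "bab" → no match
6. "aab" → no match
7 → match
8. "bb" → no match
9. "aababbbabb" → match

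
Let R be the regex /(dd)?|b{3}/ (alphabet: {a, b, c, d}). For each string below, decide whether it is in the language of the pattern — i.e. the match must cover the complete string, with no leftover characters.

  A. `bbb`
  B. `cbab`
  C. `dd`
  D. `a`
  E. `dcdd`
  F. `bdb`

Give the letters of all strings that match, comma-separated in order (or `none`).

A. `bbb` → match
B. `cbab` → no match
C. `dd` → match
D. `a` → no match
E. `dcdd` → no match
F. `bdb` → no match

A, C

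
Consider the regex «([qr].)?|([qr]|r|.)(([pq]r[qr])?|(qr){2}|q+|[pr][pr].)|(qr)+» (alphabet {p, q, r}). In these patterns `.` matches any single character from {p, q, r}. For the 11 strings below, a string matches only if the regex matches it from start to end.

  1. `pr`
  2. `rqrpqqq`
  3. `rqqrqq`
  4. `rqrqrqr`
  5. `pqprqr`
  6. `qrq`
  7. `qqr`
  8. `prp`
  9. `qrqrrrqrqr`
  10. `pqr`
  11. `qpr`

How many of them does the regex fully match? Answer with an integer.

0

1 → no match
2 → no match
3 → no match
4 → no match
5 → no match
6 → no match
7 → no match
8 → no match
9 → no match
10 → no match
11 → no match
Total matched: 0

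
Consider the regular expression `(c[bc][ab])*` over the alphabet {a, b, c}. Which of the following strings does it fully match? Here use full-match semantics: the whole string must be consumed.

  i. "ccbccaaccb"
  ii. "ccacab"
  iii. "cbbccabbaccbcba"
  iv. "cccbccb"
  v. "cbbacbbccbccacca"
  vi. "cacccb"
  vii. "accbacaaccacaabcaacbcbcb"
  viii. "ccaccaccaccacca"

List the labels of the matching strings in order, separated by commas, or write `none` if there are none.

i → no match
ii → no match
iii → no match
iv → no match
v → no match
vi → no match
vii → no match
viii → match

viii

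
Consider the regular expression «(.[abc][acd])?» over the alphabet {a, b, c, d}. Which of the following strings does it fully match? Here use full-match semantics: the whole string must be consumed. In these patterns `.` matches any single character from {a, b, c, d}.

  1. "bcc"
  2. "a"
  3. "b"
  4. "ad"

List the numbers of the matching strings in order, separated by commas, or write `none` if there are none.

1

1 → match
2 → no match
3 → no match
4 → no match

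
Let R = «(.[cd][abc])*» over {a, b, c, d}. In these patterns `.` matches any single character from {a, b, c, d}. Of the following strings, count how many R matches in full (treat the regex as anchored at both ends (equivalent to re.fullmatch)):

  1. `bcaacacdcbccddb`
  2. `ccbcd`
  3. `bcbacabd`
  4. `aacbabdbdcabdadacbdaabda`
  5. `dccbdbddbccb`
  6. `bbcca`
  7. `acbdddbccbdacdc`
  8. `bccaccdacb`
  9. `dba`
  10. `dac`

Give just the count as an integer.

1 → match
2 → no match
3 → no match
4 → no match
5 → match
6 → no match
7 → no match
8 → no match
9 → no match
10 → no match
Total matched: 2

2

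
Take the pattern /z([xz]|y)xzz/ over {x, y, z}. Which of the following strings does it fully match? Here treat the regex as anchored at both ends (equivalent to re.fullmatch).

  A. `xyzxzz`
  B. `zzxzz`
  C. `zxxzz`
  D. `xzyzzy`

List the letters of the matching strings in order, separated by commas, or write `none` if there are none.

A → no match — must start with `z`
B → match
C → match
D → no match — must start with `z`

B, C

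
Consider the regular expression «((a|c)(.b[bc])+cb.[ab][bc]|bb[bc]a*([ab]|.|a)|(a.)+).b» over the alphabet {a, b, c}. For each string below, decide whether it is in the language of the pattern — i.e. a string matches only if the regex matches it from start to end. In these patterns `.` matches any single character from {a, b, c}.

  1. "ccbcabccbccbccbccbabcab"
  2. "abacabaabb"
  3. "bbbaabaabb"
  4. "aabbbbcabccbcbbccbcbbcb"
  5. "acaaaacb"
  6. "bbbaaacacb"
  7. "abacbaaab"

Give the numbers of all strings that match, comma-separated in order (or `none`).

1 → match
2. "abacabaabb" → match
3. "bbbaabaabb" → no match
4 → match
5. "acaaaacb" → match
6. "bbbaaacacb" → no match
7. "abacbaaab" → no match

1, 2, 4, 5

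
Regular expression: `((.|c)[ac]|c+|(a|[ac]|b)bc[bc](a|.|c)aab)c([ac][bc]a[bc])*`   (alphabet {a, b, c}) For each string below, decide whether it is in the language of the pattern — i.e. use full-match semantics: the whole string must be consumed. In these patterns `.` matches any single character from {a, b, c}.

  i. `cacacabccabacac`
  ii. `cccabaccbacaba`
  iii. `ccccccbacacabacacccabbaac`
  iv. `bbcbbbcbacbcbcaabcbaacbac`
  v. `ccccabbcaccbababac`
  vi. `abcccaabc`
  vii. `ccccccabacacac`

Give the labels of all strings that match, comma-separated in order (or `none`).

i, vi, vii

i → match
ii → no match
iii → no match
iv → no match
v → no match
vi. `abcccaabc` → match
vii → match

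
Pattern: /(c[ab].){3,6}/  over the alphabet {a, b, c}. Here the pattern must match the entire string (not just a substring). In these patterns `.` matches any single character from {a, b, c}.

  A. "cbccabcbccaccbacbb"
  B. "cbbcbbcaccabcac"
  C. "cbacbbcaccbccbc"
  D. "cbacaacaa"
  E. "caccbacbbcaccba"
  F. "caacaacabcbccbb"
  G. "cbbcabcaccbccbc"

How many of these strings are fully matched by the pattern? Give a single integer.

A → match
B → match
C → match
D → match
E → match
F → match
G → match
Total matched: 7

7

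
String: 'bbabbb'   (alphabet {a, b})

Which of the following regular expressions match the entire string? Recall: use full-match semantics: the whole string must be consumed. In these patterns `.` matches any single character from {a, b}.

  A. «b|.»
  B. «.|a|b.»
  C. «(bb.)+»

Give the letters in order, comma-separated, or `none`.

C

A → no match
B → no match
C → match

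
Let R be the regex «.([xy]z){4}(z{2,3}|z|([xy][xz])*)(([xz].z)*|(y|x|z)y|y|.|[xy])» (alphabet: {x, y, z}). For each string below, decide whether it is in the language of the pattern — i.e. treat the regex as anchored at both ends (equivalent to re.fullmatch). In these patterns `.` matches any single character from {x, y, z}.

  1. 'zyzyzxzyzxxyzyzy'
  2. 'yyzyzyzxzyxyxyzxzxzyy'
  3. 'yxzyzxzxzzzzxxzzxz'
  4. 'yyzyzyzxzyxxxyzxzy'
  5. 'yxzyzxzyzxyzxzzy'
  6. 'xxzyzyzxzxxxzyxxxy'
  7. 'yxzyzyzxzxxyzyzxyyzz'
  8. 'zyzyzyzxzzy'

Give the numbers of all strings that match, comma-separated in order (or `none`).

1, 2, 3, 4, 6, 8

1 → match
2 → match
3 → match
4 → match
5 → no match
6 → match
7 → no match
8 → match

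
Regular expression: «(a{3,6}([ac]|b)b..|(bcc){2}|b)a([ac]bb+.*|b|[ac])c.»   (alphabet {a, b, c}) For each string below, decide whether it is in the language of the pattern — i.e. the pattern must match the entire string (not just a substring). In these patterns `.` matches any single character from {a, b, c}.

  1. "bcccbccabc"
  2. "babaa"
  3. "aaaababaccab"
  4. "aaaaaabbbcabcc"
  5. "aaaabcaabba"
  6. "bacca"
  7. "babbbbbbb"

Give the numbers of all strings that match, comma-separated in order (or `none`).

1 → no match
2 → no match
3 → no match
4 → match
5 → no match
6 → match
7 → no match

4, 6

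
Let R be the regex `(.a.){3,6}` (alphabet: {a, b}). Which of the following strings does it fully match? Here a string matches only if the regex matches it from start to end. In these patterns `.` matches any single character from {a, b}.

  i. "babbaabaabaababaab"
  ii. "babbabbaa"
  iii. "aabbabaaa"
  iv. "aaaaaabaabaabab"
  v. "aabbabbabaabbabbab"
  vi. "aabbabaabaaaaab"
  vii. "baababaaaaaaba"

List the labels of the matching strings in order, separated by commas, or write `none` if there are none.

i, ii, iii, iv, v, vi

i → match
ii. "babbabbaa" → match
iii. "aabbabaaa" → match
iv → match
v → match
vi → match
vii → no match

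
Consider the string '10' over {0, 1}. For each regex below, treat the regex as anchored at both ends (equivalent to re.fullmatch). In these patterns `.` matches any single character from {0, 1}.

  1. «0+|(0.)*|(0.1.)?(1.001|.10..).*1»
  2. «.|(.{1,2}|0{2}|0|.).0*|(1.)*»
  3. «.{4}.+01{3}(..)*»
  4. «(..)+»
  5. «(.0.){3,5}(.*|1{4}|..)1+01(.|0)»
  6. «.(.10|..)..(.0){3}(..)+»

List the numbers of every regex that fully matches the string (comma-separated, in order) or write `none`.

1 → no match
2 → match
3 → no match
4 → match
5 → no match
6 → no match

2, 4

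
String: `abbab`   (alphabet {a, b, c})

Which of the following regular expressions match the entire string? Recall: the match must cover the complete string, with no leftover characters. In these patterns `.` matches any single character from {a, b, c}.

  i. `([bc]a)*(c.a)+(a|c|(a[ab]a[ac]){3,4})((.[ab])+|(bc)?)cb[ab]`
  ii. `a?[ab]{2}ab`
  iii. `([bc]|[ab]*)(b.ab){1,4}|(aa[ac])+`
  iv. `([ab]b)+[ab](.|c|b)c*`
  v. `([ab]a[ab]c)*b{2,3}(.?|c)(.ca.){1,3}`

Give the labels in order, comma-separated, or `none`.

i → no match
ii → match
iii → match
iv → no match
v → no match

ii, iii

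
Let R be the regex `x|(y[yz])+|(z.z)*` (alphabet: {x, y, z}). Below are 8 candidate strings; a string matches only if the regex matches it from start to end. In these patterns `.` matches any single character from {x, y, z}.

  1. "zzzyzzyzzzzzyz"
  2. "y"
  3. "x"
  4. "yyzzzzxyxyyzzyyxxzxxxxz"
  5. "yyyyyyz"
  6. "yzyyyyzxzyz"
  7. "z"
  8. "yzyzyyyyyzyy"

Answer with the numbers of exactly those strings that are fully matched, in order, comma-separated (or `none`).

1 → no match
2 → no match
3 → match
4 → no match
5 → no match
6 → no match
7 → no match
8 → match

3, 8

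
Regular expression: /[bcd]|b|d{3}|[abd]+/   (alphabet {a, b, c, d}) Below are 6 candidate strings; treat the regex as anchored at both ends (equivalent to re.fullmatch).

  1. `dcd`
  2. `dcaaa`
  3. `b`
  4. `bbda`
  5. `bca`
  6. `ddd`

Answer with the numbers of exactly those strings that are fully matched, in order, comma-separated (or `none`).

3, 4, 6

1 → no match
2 → no match
3 → match
4 → match
5 → no match
6 → match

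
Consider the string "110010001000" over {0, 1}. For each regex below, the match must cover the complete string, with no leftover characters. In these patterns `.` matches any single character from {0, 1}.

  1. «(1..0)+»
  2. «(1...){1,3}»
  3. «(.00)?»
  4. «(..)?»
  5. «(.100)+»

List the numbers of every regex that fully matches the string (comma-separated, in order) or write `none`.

1, 2

1 → match
2 → match
3 → no match
4 → no match
5 → no match — must end with "100"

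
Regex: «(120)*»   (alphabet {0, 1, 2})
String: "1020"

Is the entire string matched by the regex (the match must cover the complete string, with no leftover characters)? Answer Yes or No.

No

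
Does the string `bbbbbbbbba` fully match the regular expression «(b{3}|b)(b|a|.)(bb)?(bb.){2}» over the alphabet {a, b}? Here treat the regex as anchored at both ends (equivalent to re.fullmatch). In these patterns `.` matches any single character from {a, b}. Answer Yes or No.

Yes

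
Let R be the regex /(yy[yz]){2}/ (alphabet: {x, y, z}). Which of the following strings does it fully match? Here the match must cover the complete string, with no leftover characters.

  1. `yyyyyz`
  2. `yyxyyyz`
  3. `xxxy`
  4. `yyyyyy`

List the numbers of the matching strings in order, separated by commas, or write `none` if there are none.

1, 4

1 → match
2 → no match
3 → no match — must start with `yy`
4 → match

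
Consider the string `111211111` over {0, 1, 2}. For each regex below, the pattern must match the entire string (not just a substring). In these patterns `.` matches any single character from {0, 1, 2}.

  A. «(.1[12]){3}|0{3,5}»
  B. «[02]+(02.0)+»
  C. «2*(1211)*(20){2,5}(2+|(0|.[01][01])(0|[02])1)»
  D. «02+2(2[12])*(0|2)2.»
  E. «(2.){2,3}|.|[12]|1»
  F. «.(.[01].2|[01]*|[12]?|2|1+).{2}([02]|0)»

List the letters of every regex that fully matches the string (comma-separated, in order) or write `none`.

A

A → match
B → no match — must end with `0`
C → no match
D → no match — must start with `02`
E → no match
F → no match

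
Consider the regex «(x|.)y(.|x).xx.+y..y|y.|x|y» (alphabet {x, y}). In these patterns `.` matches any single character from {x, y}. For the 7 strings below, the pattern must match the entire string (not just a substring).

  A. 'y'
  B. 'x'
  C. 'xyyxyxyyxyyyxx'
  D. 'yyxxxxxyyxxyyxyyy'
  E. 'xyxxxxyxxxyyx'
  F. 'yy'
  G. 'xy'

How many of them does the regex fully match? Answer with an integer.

3

A → match
B → match
C → no match
D → no match
E → no match
F → match
G → no match
Total matched: 3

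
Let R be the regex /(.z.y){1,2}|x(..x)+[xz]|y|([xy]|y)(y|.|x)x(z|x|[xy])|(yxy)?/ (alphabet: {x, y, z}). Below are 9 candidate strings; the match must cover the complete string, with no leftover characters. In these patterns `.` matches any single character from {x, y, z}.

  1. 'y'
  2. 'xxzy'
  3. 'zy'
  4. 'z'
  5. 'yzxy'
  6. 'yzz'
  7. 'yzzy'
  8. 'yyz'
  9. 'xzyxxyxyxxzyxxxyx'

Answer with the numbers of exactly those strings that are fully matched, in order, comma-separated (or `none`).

1, 5, 7

1 → match
2 → no match
3 → no match
4 → no match
5 → match
6 → no match
7 → match
8 → no match
9 → no match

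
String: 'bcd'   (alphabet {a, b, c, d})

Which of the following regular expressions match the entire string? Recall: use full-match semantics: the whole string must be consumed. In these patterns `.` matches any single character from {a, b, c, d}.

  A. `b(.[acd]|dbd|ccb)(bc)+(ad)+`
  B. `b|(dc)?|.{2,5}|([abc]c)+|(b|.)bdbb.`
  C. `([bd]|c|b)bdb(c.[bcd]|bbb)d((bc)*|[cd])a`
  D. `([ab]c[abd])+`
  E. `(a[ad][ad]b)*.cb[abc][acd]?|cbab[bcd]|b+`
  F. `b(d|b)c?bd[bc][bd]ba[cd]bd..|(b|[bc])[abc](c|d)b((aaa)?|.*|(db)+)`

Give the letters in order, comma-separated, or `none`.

A → no match — must end with 'ad'
B → match
C → no match — must end with 'a'
D → match
E → no match
F → no match

B, D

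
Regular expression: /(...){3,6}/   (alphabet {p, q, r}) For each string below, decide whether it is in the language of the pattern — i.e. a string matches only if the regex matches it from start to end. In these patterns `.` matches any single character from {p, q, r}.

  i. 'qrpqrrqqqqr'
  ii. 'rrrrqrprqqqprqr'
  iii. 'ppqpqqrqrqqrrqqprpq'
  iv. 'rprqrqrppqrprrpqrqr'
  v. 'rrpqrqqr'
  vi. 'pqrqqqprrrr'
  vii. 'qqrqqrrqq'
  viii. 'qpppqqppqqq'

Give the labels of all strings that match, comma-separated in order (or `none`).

ii, vii

i. 'qrpqrrqqqqr' → no match
ii → match
iii → no match
iv → no match
v. 'rrpqrqqr' → no match
vi. 'pqrqqqprrrr' → no match
vii. 'qqrqqrrqq' → match
viii. 'qpppqqppqqq' → no match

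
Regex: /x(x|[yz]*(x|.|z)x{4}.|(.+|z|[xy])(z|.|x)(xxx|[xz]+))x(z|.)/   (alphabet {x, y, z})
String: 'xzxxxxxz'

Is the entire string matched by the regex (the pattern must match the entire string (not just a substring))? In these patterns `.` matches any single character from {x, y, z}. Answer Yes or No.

Yes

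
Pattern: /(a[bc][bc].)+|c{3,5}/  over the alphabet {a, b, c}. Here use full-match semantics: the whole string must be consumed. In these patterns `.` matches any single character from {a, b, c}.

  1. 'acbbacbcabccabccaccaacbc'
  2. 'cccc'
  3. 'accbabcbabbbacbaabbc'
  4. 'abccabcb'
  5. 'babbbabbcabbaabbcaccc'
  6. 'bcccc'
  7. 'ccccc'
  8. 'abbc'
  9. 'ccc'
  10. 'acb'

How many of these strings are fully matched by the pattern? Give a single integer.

1 → match
2 → match
3 → match
4 → match
5 → no match
6 → no match
7 → match
8 → match
9 → match
10 → no match
Total matched: 7

7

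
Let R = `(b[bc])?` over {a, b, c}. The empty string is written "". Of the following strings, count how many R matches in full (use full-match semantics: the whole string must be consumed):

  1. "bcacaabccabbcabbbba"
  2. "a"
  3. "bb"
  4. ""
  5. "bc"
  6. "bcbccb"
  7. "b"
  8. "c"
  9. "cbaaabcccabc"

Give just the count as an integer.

3

1 → no match
2. "a" → no match
3. "bb" → match
4. "" → match
5. "bc" → match
6. "bcbccb" → no match
7. "b" → no match
8. "c" → no match
9. "cbaaabcccabc" → no match
Total matched: 3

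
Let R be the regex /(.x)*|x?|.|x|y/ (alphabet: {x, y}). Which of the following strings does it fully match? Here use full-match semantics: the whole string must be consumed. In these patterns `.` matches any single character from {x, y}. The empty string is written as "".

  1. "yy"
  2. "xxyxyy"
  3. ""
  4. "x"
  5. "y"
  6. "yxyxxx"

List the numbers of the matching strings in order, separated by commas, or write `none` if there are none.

1 → no match
2 → no match
3 → match
4 → match
5 → match
6 → match

3, 4, 5, 6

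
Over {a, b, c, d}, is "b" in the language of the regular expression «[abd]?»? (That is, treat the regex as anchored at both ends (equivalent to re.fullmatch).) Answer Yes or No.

Yes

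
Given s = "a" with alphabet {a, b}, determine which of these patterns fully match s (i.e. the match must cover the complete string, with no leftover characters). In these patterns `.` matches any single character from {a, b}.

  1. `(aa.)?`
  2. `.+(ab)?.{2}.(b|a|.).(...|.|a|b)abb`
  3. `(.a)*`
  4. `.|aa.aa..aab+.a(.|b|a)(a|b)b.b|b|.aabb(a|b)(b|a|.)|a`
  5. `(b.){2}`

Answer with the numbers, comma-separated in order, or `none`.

1 → no match
2 → no match — must end with "abb"
3 → no match
4 → match
5 → no match — must start with "b"

4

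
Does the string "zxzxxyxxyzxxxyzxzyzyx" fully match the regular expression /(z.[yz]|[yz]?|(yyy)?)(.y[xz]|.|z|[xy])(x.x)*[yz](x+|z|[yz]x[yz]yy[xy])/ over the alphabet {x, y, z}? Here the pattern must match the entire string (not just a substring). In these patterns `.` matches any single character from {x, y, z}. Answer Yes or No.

No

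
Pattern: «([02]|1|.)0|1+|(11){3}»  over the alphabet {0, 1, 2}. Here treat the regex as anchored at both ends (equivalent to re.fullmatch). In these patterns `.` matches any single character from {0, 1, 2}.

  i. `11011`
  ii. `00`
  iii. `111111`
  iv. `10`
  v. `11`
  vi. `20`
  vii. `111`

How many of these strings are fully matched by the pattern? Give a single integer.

6

i. `11011` → no match
ii. `00` → match
iii. `111111` → match
iv. `10` → match
v. `11` → match
vi. `20` → match
vii. `111` → match
Total matched: 6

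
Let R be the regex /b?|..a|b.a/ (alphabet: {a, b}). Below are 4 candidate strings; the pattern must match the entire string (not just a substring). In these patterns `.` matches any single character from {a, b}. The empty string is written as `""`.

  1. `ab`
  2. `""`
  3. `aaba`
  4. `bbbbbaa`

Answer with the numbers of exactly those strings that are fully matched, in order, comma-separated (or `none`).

1. `ab` → no match
2. `""` → match
3. `aaba` → no match
4. `bbbbbaa` → no match

2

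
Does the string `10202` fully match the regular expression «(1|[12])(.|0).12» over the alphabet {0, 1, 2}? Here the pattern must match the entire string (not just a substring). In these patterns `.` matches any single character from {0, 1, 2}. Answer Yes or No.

No

Every match must end with `12`, but `10202` does not.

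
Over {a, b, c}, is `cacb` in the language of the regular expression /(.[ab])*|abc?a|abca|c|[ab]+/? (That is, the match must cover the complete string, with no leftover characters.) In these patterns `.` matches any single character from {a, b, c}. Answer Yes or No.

Yes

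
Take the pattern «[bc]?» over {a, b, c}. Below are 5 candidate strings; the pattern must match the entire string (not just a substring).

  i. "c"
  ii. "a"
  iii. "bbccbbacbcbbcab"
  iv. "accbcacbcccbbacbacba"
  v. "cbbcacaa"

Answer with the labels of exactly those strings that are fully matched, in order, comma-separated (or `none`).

i → match
ii → no match
iii → no match
iv → no match
v → no match

i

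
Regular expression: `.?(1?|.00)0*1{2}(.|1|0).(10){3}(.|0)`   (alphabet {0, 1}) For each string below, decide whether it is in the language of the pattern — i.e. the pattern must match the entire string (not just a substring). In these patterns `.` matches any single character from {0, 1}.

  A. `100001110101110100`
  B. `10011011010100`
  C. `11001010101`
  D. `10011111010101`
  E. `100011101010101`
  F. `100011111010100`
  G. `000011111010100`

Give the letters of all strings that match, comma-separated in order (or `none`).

A → no match
B → match
C → match
D → match
E → match
F → match
G → match

B, C, D, E, F, G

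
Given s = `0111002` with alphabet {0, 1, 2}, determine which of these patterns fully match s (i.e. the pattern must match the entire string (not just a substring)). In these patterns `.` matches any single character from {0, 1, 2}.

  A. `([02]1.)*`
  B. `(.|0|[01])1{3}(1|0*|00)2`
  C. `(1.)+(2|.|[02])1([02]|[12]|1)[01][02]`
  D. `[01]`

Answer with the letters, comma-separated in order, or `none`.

B

A → no match
B → match
C → no match — must start with `1`
D → no match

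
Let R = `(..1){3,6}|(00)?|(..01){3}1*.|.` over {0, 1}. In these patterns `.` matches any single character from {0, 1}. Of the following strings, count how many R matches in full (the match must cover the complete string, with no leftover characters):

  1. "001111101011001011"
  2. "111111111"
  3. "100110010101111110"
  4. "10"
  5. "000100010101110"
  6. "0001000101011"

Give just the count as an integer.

5

1 → match
2 → match
3 → match
4 → no match
5 → match
6 → match
Total matched: 5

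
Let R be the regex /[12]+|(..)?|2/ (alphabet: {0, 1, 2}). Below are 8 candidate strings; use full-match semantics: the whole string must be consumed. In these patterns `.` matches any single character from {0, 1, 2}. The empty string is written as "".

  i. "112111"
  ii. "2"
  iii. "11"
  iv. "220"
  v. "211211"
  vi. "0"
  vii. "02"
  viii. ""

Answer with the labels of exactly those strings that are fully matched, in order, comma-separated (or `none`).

i, ii, iii, v, vii, viii

i. "112111" → match
ii. "2" → match
iii. "11" → match
iv. "220" → no match
v. "211211" → match
vi. "0" → no match
vii. "02" → match
viii. "" → match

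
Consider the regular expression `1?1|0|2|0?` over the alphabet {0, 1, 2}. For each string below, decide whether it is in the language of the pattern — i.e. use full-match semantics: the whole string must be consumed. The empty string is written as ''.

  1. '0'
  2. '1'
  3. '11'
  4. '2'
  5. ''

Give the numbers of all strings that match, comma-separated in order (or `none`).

1, 2, 3, 4, 5

1. '0' → match
2. '1' → match
3. '11' → match
4. '2' → match
5. '' → match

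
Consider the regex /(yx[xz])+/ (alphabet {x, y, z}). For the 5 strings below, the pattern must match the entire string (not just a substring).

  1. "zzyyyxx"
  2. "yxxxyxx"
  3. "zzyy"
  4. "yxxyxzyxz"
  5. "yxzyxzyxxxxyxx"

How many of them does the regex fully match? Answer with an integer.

1

1 → no match — must start with "yx"
2 → no match
3 → no match — must start with "yx"
4 → match
5 → no match
Total matched: 1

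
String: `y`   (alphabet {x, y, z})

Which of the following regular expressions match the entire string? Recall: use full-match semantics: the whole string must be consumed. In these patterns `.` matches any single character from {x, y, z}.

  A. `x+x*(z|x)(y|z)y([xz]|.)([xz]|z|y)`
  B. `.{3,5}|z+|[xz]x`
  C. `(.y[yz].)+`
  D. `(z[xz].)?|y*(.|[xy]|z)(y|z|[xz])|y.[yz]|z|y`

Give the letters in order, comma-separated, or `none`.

D

A → no match — must start with `x`
B → no match
C → no match
D → match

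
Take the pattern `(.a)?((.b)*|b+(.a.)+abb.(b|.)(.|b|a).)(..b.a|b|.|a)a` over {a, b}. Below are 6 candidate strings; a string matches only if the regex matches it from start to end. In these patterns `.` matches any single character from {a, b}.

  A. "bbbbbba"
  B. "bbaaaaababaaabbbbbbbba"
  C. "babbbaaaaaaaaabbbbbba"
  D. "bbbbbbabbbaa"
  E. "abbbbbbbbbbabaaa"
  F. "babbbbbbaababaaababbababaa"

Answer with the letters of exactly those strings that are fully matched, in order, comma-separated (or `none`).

D, E

A → no match
B → no match
C → no match
D → match
E → match
F → no match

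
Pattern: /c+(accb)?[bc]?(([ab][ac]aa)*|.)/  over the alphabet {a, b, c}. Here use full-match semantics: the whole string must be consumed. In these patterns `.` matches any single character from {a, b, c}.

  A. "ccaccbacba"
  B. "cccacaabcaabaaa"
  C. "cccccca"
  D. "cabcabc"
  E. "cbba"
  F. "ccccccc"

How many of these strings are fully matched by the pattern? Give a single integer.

A → no match
B → match
C → match
D → no match
E → no match
F → match
Total matched: 3

3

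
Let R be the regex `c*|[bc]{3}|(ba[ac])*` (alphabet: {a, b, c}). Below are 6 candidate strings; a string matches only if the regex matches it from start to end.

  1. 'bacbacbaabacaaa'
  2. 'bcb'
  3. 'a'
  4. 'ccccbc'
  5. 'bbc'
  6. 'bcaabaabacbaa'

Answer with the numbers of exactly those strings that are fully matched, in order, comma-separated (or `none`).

2, 5

1 → no match
2 → match
3 → no match
4 → no match
5 → match
6 → no match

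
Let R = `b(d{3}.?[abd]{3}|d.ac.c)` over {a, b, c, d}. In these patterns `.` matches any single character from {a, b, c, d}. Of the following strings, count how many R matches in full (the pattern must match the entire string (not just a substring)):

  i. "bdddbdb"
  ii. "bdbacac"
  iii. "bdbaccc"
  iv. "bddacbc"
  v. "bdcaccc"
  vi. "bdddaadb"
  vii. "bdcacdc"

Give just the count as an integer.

7

i → match
ii → match
iii → match
iv → match
v → match
vi → match
vii → match
Total matched: 7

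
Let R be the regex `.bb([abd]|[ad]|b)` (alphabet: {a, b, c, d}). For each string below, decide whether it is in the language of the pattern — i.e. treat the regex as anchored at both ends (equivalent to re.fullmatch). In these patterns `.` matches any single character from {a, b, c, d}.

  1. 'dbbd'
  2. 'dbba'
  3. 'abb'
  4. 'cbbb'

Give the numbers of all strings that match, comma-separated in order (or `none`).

1, 2, 4

1. 'dbbd' → match
2. 'dbba' → match
3. 'abb' → no match
4. 'cbbb' → match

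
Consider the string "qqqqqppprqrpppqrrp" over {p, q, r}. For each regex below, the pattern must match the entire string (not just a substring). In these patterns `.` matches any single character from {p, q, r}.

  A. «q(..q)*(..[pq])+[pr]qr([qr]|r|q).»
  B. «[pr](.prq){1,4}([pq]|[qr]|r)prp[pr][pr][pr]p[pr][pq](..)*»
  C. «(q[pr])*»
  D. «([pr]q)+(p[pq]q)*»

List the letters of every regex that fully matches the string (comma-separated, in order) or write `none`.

A

A → match
B → no match
C → no match
D → no match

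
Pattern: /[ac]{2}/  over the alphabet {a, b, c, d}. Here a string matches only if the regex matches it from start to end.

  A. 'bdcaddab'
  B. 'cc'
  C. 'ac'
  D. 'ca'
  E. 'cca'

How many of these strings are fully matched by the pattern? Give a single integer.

3

A → no match
B → match
C → match
D → match
E → no match
Total matched: 3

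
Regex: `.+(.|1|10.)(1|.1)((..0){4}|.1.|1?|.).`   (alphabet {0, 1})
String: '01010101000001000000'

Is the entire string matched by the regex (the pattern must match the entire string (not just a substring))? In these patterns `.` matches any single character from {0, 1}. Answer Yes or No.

No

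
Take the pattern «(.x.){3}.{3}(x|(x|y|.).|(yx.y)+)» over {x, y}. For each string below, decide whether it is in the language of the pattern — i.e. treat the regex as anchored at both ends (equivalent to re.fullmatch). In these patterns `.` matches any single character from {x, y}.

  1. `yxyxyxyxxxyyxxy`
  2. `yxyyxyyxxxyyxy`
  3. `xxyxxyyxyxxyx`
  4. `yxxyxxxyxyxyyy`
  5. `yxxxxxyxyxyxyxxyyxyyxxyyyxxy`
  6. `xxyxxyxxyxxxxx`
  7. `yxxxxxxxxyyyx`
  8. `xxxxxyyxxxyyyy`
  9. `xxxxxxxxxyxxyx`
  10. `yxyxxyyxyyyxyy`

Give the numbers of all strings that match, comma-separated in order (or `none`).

1 → no match
2 → match
3 → match
4 → no match
5 → no match
6 → match
7 → match
8 → match
9 → match
10 → match

2, 3, 6, 7, 8, 9, 10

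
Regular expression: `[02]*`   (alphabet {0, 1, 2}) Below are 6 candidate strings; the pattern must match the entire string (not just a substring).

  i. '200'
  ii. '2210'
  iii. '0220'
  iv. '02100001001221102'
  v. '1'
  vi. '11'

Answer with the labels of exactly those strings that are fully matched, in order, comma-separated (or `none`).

i. '200' → match
ii. '2210' → no match
iii. '0220' → match
iv → no match
v. '1' → no match
vi. '11' → no match

i, iii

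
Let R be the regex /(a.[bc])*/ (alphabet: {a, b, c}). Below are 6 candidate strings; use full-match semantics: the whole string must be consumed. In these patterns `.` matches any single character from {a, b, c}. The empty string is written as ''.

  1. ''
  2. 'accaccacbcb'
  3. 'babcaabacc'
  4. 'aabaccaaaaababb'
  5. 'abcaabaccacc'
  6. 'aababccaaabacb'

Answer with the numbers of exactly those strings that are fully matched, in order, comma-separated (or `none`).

1. '' → match
2. 'accaccacbcb' → no match
3. 'babcaabacc' → no match
4 → no match
5. 'abcaabaccacc' → match
6 → no match

1, 5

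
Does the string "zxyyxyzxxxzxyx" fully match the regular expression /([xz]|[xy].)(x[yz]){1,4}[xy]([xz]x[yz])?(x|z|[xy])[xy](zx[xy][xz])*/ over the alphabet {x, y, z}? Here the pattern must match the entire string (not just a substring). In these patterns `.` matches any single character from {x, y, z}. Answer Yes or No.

Yes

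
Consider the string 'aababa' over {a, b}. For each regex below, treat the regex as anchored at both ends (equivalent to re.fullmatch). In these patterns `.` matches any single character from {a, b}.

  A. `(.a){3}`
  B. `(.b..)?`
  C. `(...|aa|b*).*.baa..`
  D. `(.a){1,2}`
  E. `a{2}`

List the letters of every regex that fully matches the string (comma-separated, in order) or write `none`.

A

A → match
B → no match
C → no match
D → no match
E → no match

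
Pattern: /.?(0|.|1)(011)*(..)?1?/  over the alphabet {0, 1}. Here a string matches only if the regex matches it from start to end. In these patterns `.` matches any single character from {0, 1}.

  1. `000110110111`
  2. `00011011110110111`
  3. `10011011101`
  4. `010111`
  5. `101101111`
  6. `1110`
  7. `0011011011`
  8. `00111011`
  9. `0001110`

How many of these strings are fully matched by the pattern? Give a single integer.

1. `000110110111` → match
2 → no match
3. `10011011101` → match
4. `010111` → match
5. `101101111` → match
6. `1110` → match
7. `0011011011` → match
8. `00111011` → no match
9. `0001110` → match
Total matched: 7

7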